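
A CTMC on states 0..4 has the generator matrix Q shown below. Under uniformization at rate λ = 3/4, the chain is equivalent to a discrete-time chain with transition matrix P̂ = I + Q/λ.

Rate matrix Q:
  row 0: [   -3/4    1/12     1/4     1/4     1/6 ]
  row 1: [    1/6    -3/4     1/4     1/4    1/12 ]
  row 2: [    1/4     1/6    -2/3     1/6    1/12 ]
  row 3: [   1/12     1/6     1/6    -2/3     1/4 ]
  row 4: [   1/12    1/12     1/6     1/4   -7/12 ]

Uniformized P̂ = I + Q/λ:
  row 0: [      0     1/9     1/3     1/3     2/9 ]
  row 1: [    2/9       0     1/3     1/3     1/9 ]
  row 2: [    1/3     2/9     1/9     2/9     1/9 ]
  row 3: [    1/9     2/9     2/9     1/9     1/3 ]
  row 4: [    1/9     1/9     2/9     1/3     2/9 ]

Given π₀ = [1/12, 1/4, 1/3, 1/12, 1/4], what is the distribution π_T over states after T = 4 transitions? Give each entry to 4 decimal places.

π = [0.1605, 0.1483, 0.2312, 0.2517, 0.2083]

t=0: π = [0.0833, 0.2500, 0.3333, 0.0833, 0.2500]
t=1: π = [0.2037, 0.1296, 0.2222, 0.2778, 0.1667]
t=2: π = [0.1523, 0.1523, 0.2346, 0.2469, 0.2140]
t=3: π = [0.1632, 0.1477, 0.2300, 0.2524, 0.2067]
t=4: π = [0.1605, 0.1483, 0.2312, 0.2517, 0.2083]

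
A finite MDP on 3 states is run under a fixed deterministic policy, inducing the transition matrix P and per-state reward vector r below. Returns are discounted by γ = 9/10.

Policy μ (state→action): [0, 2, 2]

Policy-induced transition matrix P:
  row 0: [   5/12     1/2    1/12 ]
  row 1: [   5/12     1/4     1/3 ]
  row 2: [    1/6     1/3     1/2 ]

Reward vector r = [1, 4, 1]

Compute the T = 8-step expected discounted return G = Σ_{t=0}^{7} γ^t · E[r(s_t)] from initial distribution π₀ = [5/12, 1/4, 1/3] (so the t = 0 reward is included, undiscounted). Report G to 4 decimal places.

t=0: π = [0.4167, 0.2500, 0.3333], E[r] = 1.7500, γ^t·E[r] = 1.750000, running G = 1.750000
t=1: π = [0.3333, 0.3819, 0.2847], E[r] = 2.1458, γ^t·E[r] = 1.931250, running G = 3.681250
t=2: π = [0.3455, 0.3571, 0.2975], E[r] = 2.0712, γ^t·E[r] = 1.677656, running G = 5.358906
t=3: π = [0.3423, 0.3612, 0.2965], E[r] = 2.0835, γ^t·E[r] = 1.518855, running G = 6.877762
t=4: π = [0.3425, 0.3603, 0.2972], E[r] = 2.0809, γ^t·E[r] = 1.365253, running G = 8.243015
t=5: π = [0.3424, 0.3604, 0.2972], E[r] = 2.0812, γ^t·E[r] = 1.228924, running G = 9.471940
t=6: π = [0.3424, 0.3604, 0.2973], E[r] = 2.0811, γ^t·E[r] = 1.105975, running G = 10.577914
t=7: π = [0.3423, 0.3604, 0.2973], E[r] = 2.0811, γ^t·E[r] = 0.995378, running G = 11.573293

G = 11.5733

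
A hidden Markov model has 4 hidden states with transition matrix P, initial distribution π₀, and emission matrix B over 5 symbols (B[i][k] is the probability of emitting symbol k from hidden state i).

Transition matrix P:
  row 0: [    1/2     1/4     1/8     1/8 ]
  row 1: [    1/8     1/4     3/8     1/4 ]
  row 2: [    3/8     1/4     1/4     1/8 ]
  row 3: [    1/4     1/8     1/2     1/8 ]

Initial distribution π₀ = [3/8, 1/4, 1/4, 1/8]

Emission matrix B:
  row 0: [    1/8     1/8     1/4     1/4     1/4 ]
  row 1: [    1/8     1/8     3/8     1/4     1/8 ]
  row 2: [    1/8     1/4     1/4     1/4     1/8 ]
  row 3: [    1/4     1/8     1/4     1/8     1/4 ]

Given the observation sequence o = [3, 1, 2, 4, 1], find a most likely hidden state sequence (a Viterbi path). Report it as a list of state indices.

path = [0, 0, 0, 0, 0]

t=0: δ = [9.375e-02, 6.250e-02, 6.250e-02, 1.562e-02]  (obs o_0=3)
t=1: δ = [5.859e-03, 2.930e-03, 5.859e-03, 1.953e-03]  ψ = [0, 0, 1, 1]  (obs o_1=1)
t=2: δ = [7.324e-04, 5.493e-04, 3.662e-04, 1.831e-04]  ψ = [0, 0, 2, 0]  (obs o_2=2)
t=3: δ = [9.155e-05, 2.289e-05, 2.575e-05, 3.433e-05]  ψ = [0, 0, 1, 1]  (obs o_3=4)
t=4: δ = [5.722e-06, 2.861e-06, 4.292e-06, 1.431e-06]  ψ = [0, 0, 3, 0]  (obs o_4=1)
backtrack: best end state = 0; path = [0, 0, 0, 0, 0]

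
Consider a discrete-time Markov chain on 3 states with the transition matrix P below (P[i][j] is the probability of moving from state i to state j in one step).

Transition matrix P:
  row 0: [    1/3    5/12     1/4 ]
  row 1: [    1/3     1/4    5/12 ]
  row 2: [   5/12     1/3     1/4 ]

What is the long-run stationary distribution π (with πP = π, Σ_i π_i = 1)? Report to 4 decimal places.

π = [0.3588, 0.3353, 0.3059]

Balance equations π_j = Σ_i π_i·P[i][j]:
  π_0 = 1/3·π_0 + 1/3·π_1 + 5/12·π_2
  π_1 = 5/12·π_0 + 1/4·π_1 + 1/3·π_2
  normalize: π_0 + π_1 + π_2 = 1
Solving the linear system gives exactly π = [61/170, 57/170, 26/85].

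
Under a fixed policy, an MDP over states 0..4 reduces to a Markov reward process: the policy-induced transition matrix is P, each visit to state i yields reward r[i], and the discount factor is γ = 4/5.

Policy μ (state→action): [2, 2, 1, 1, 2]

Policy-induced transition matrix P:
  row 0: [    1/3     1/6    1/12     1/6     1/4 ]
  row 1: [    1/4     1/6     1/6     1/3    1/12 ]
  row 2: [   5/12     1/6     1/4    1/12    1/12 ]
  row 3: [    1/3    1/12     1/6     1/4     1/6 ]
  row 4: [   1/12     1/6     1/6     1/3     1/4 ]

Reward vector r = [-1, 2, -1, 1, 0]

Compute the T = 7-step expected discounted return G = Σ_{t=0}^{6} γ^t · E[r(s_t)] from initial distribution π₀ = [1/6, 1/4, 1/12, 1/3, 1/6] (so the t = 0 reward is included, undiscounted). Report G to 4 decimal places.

t=0: π = [0.1667, 0.2500, 0.0833, 0.3333, 0.1667], E[r] = 0.5833, γ^t·E[r] = 0.583333, running G = 0.583333
t=1: π = [0.2778, 0.1389, 0.1597, 0.2569, 0.1667], E[r] = 0.0972, γ^t·E[r] = 0.077778, running G = 0.661111
t=2: π = [0.2934, 0.1453, 0.1568, 0.2257, 0.1788], E[r] = 0.0660, γ^t·E[r] = 0.042222, running G = 0.703333
t=3: π = [0.2896, 0.1479, 0.1553, 0.2264, 0.1808], E[r] = 0.0773, γ^t·E[r] = 0.039556, running G = 0.742889
t=4: π = [0.2887, 0.1478, 0.1555, 0.2274, 0.1806], E[r] = 0.0788, γ^t·E[r] = 0.032260, running G = 0.775149
t=5: π = [0.2888, 0.1477, 0.1556, 0.2274, 0.1805], E[r] = 0.0784, γ^t·E[r] = 0.025706, running G = 0.800855
t=6: π = [0.2889, 0.1477, 0.1556, 0.2274, 0.1805], E[r] = 0.0784, γ^t·E[r] = 0.020544, running G = 0.821399

G = 0.8214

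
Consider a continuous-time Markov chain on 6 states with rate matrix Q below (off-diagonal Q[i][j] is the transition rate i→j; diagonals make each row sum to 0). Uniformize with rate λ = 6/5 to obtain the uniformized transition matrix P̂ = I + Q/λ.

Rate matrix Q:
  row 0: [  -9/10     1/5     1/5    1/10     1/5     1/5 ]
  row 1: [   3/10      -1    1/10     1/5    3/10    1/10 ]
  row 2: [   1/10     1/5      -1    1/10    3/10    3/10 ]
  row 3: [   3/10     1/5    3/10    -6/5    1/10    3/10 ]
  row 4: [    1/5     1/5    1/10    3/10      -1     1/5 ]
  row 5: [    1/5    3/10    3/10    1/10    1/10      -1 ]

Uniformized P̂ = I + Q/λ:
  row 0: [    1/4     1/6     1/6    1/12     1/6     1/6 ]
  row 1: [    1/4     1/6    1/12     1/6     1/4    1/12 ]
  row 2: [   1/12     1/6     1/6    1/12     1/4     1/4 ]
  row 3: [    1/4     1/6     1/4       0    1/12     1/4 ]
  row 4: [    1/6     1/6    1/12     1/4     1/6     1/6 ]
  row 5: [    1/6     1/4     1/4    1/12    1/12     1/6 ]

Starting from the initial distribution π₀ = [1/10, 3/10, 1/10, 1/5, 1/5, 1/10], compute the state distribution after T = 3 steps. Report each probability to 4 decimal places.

t=0: π = [0.1000, 0.3000, 0.1000, 0.2000, 0.2000, 0.1000]
t=1: π = [0.2083, 0.1750, 0.1500, 0.1250, 0.1750, 0.1667]
t=2: π = [0.1965, 0.1806, 0.1618, 0.1167, 0.1694, 0.1750]
t=3: π = [0.1943, 0.1813, 0.1618, 0.1169, 0.1709, 0.1748]

π = [0.1943, 0.1813, 0.1618, 0.1169, 0.1709, 0.1748]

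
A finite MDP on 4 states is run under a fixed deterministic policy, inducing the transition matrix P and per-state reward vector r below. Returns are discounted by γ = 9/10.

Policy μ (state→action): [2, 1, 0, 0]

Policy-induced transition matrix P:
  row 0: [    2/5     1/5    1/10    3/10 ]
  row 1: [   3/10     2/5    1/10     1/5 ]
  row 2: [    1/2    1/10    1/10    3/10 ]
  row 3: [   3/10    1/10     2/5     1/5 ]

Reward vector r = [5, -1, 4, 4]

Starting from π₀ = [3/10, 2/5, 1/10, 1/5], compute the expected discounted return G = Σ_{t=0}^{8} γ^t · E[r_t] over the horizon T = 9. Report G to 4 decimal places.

G = 19.3451

t=0: π = [0.3000, 0.4000, 0.1000, 0.2000], E[r] = 2.3000, γ^t·E[r] = 2.300000, running G = 2.300000
t=1: π = [0.3500, 0.2500, 0.1600, 0.2400], E[r] = 3.1000, γ^t·E[r] = 2.790000, running G = 5.090000
t=2: π = [0.3670, 0.2100, 0.1720, 0.2510], E[r] = 3.3170, γ^t·E[r] = 2.686770, running G = 7.776770
t=3: π = [0.3711, 0.1997, 0.1753, 0.2539], E[r] = 3.3726, γ^t·E[r] = 2.458625, running G = 10.235395
t=4: π = [0.3722, 0.1970, 0.1762, 0.2546], E[r] = 3.3871, γ^t·E[r] = 2.222257, running G = 12.457652
t=5: π = [0.3725, 0.1963, 0.1764, 0.2548], E[r] = 3.3908, γ^t·E[r] = 2.002255, running G = 14.459907
t=6: π = [0.3725, 0.1961, 0.1765, 0.2549], E[r] = 3.3918, γ^t·E[r] = 1.802549, running G = 16.262456
t=7: π = [0.3725, 0.1961, 0.1765, 0.2549], E[r] = 3.3921, γ^t·E[r] = 1.622415, running G = 17.884871
t=8: π = [0.3725, 0.1961, 0.1765, 0.2549], E[r] = 3.3921, γ^t·E[r] = 1.460202, running G = 19.345073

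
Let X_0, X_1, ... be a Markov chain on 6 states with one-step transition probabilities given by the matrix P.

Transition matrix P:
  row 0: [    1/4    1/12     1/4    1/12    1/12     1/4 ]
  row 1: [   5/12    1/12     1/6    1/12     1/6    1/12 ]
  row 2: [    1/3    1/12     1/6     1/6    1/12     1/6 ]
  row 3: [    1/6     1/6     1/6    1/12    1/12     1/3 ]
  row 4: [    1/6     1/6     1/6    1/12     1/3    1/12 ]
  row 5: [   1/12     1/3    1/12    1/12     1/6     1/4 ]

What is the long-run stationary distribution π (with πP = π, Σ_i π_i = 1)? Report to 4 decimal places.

Balance equations π_j = Σ_i π_i·P[i][j]:
  π_0 = 1/4·π_0 + 5/12·π_1 + 1/3·π_2 + 1/6·π_3 + 1/6·π_4 + 1/12·π_5
  π_1 = 1/12·π_0 + 1/12·π_1 + 1/12·π_2 + 1/6·π_3 + 1/6·π_4 + 1/3·π_5
  π_2 = 1/4·π_0 + 1/6·π_1 + 1/6·π_2 + 1/6·π_3 + 1/6·π_4 + 1/12·π_5
  π_3 = 1/12·π_0 + 1/12·π_1 + 1/6·π_2 + 1/12·π_3 + 1/12·π_4 + 1/12·π_5
  π_4 = 1/12·π_0 + 1/6·π_1 + 1/12·π_2 + 1/12·π_3 + 1/3·π_4 + 1/6·π_5
  normalize: π_0 + π_1 + π_2 + π_3 + π_4 + π_5 = 1
Solving the linear system gives exactly π = [16755/70781, 10782/70781, 12051/70781, 20708/212343, 31756/212343, 13705/70781].

π = [0.2367, 0.1523, 0.1703, 0.0975, 0.1496, 0.1936]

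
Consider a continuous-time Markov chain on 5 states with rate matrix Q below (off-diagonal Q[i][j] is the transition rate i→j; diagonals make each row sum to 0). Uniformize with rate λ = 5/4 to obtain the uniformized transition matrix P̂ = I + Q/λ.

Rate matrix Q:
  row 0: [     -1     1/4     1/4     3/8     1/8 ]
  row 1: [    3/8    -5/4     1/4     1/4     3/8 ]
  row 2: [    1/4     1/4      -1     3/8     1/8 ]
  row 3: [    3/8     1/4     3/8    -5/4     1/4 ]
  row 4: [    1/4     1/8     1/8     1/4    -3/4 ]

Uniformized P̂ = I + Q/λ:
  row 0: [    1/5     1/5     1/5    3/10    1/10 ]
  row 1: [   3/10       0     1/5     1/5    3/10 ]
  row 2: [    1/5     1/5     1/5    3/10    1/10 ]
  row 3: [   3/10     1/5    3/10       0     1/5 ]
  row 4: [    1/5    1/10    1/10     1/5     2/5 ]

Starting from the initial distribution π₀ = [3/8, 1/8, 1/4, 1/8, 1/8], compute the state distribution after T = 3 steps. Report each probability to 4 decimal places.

π = [0.2345, 0.1491, 0.1986, 0.2056, 0.2121]

t=0: π = [0.3750, 0.1250, 0.2500, 0.1250, 0.1250]
t=1: π = [0.2250, 0.1625, 0.2000, 0.2375, 0.1750]
t=2: π = [0.2400, 0.1500, 0.2063, 0.1950, 0.2088]
t=3: π = [0.2345, 0.1491, 0.1986, 0.2056, 0.2121]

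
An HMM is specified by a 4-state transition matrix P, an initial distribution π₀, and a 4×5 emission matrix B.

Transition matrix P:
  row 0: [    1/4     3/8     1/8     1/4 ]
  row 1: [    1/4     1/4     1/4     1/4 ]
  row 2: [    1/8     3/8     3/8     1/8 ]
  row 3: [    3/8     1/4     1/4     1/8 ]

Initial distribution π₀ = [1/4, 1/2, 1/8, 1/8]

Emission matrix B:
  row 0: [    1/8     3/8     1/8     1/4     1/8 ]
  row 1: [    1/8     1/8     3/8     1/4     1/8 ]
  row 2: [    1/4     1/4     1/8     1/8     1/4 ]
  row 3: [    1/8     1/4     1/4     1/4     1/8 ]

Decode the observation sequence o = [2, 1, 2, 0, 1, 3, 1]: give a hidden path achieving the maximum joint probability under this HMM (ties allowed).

path = [1, 0, 1, 2, 2, 1, 0]

t=0: δ = [3.125e-02, 1.875e-01, 1.562e-02, 3.125e-02]  (obs o_0=2)
t=1: δ = [1.758e-02, 5.859e-03, 1.172e-02, 1.172e-02]  ψ = [1, 1, 1, 1]  (obs o_1=1)
t=2: δ = [5.493e-04, 2.472e-03, 5.493e-04, 1.099e-03]  ψ = [0, 0, 2, 0]  (obs o_2=2)
t=3: δ = [7.725e-05, 7.725e-05, 1.545e-04, 7.725e-05]  ψ = [1, 1, 1, 1]  (obs o_3=0)
t=4: δ = [1.086e-05, 7.242e-06, 1.448e-05, 4.828e-06]  ψ = [3, 2, 2, 0]  (obs o_4=1)
t=5: δ = [6.789e-07, 1.358e-06, 6.789e-07, 6.789e-07]  ψ = [0, 2, 2, 0]  (obs o_5=3)
t=6: δ = [1.273e-07, 4.243e-08, 8.487e-08, 8.487e-08]  ψ = [1, 1, 1, 1]  (obs o_6=1)
backtrack: best end state = 0; path = [1, 0, 1, 2, 2, 1, 0]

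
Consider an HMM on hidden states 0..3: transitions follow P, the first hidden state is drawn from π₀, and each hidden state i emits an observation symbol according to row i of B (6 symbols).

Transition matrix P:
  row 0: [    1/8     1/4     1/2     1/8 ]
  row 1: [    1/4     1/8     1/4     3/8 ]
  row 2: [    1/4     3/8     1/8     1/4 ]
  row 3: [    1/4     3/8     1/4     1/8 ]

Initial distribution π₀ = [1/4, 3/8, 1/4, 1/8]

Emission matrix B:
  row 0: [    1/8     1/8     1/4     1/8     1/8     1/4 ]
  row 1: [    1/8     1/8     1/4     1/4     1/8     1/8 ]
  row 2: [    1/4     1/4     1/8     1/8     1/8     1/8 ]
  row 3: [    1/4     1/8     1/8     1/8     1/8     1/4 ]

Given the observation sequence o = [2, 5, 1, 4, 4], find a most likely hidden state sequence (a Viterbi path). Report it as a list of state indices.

t=0: δ = [6.250e-02, 9.375e-02, 3.125e-02, 1.562e-02]  (obs o_0=2)
t=1: δ = [5.859e-03, 1.953e-03, 3.906e-03, 8.789e-03]  ψ = [1, 0, 0, 1]  (obs o_1=5)
t=2: δ = [2.747e-04, 4.120e-04, 7.324e-04, 1.373e-04]  ψ = [3, 3, 0, 3]  (obs o_2=1)
t=3: δ = [2.289e-05, 3.433e-05, 1.717e-05, 2.289e-05]  ψ = [2, 2, 0, 2]  (obs o_3=4)
t=4: δ = [1.073e-06, 1.073e-06, 1.431e-06, 1.609e-06]  ψ = [1, 3, 0, 1]  (obs o_4=4)
backtrack: best end state = 3; path = [1, 0, 2, 1, 3]

path = [1, 0, 2, 1, 3]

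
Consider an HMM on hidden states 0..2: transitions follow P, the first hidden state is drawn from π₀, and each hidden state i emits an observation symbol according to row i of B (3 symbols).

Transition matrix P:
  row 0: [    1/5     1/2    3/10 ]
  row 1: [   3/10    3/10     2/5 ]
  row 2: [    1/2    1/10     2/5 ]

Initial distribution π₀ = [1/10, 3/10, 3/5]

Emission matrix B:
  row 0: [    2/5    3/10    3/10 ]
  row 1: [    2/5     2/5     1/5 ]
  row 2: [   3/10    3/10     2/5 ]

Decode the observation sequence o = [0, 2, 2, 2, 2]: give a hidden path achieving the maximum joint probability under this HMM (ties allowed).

t=0: δ = [4.000e-02, 1.200e-01, 1.800e-01]  (obs o_0=0)
t=1: δ = [2.700e-02, 7.200e-03, 2.880e-02]  ψ = [2, 1, 2]  (obs o_1=2)
t=2: δ = [4.320e-03, 2.700e-03, 4.608e-03]  ψ = [2, 0, 2]  (obs o_2=2)
t=3: δ = [6.912e-04, 4.320e-04, 7.373e-04]  ψ = [2, 0, 2]  (obs o_3=2)
t=4: δ = [1.106e-04, 6.912e-05, 1.180e-04]  ψ = [2, 0, 2]  (obs o_4=2)
backtrack: best end state = 2; path = [2, 2, 2, 2, 2]

path = [2, 2, 2, 2, 2]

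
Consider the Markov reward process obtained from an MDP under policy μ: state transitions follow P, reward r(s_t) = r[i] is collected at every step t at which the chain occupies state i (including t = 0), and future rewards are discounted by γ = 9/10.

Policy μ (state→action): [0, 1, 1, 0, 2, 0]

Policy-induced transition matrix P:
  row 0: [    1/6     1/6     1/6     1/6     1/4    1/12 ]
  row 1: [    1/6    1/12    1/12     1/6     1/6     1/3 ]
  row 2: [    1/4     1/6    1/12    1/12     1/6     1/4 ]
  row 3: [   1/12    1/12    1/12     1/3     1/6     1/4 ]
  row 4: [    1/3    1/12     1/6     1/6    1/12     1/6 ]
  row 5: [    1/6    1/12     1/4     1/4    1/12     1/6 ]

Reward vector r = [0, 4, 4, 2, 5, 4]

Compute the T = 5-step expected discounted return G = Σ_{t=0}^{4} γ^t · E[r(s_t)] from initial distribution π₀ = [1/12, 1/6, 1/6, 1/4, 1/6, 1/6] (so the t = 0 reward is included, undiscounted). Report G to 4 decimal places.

t=0: π = [0.0833, 0.1667, 0.1667, 0.2500, 0.1667, 0.1667], E[r] = 3.3333, γ^t·E[r] = 3.333333, running G = 3.333333
t=1: π = [0.1875, 0.1042, 0.1319, 0.2083, 0.1458, 0.2222], E[r] = 2.9792, γ^t·E[r] = 2.681250, running G = 6.014583
t=2: π = [0.1846, 0.1100, 0.1481, 0.2089, 0.1516, 0.1968], E[r] = 2.9954, γ^t·E[r] = 2.426250, running G = 8.440833
t=3: π = [0.1869, 0.1111, 0.1441, 0.2055, 0.1530, 0.1994], E[r] = 2.9945, γ^t·E[r] = 2.182957, running G = 10.623790
t=4: π = [0.1871, 0.1109, 0.1449, 0.2055, 0.1529, 0.1987], E[r] = 2.9936, γ^t·E[r] = 1.964108, running G = 12.587898

G = 12.5879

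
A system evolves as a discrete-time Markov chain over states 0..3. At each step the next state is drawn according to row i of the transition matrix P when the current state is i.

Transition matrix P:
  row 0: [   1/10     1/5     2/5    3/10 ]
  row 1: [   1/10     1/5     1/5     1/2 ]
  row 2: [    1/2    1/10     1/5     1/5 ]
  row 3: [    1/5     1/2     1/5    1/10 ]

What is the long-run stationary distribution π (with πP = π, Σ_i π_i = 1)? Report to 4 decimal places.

π = [0.2253, 0.2572, 0.2451, 0.2725]

Balance equations π_j = Σ_i π_i·P[i][j]:
  π_0 = 1/10·π_0 + 1/10·π_1 + 1/2·π_2 + 1/5·π_3
  π_1 = 1/5·π_0 + 1/5·π_1 + 1/10·π_2 + 1/2·π_3
  π_2 = 2/5·π_0 + 1/5·π_1 + 1/5·π_2 + 1/5·π_3
  normalize: π_0 + π_1 + π_2 + π_3 = 1
Solving the linear system gives exactly π = [148/657, 169/657, 161/657, 179/657].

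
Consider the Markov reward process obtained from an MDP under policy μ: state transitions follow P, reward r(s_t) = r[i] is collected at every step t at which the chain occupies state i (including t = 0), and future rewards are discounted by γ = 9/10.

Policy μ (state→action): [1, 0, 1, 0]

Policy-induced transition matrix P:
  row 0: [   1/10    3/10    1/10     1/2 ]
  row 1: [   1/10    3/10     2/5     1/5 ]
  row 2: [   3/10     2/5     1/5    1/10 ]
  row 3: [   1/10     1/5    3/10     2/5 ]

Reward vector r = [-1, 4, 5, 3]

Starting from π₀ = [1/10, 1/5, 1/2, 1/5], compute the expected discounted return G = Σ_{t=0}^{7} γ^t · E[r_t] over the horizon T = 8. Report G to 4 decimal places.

G = 18.7847

t=0: π = [0.1000, 0.2000, 0.5000, 0.2000], E[r] = 3.8000, γ^t·E[r] = 3.800000, running G = 3.800000
t=1: π = [0.2000, 0.3300, 0.2500, 0.2200], E[r] = 3.0300, γ^t·E[r] = 2.727000, running G = 6.527000
t=2: π = [0.1500, 0.3030, 0.2680, 0.2790], E[r] = 3.2390, γ^t·E[r] = 2.623590, running G = 9.150590
t=3: π = [0.1536, 0.2989, 0.2735, 0.2740], E[r] = 3.2315, γ^t·E[r] = 2.355764, running G = 11.506354
t=4: π = [0.1547, 0.3000, 0.2718, 0.2735], E[r] = 3.2248, γ^t·E[r] = 2.115785, running G = 13.622138
t=5: π = [0.1544, 0.2998, 0.2719, 0.2739], E[r] = 3.2261, γ^t·E[r] = 1.904991, running G = 15.527129
t=6: π = [0.1544, 0.2998, 0.2719, 0.2739], E[r] = 3.2261, γ^t·E[r] = 1.714504, running G = 17.241633
t=7: π = [0.1544, 0.2998, 0.2719, 0.2739], E[r] = 3.2261, γ^t·E[r] = 1.543028, running G = 18.784661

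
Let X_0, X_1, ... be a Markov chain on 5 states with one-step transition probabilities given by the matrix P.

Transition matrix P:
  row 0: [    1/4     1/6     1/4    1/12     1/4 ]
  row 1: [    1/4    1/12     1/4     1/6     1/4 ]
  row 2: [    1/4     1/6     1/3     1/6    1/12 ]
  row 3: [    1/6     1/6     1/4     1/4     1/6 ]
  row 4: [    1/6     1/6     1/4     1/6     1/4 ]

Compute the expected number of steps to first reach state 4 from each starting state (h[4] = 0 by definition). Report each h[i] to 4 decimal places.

h = [5.1906, 5.2305, 6.1815, 5.7096, 0.0000]

First-step conditioning: h[4] = 0; for i ≠ 4, h[i] = 1 + Σ_k P[i][k]·h[k].
  h[0] = 1 + 1/4·h[0] + 1/6·h[1] + 1/4·h[2] + 1/12·h[3]
  h[1] = 1 + 1/4·h[0] + 1/12·h[1] + 1/4·h[2] + 1/6·h[3]
  h[2] = 1 + 1/4·h[0] + 1/6·h[1] + 1/3·h[2] + 1/6·h[3]
  h[3] = 1 + 1/6·h[0] + 1/6·h[1] + 1/4·h[2] + 1/4·h[3]
Solving the 4×4 linear system over states ≠ 4 gives exactly h = [2860/551, 2882/551, 3406/551, 3146/551, 0] (h[4] = 0 is the target).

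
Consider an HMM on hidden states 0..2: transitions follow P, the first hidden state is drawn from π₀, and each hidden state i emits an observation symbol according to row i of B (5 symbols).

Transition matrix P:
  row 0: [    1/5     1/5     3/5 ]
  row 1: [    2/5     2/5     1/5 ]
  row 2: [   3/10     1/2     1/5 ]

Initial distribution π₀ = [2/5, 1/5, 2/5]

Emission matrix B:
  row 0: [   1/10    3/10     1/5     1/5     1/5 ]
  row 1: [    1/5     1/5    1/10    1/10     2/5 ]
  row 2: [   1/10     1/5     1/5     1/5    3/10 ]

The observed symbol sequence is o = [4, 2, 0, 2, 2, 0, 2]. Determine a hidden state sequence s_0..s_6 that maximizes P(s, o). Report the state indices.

t=0: δ = [8.000e-02, 8.000e-02, 1.200e-01]  (obs o_0=4)
t=1: δ = [7.200e-03, 6.000e-03, 9.600e-03]  ψ = [2, 2, 0]  (obs o_1=2)
t=2: δ = [2.880e-04, 9.600e-04, 4.320e-04]  ψ = [2, 2, 0]  (obs o_2=0)
t=3: δ = [7.680e-05, 3.840e-05, 3.840e-05]  ψ = [1, 1, 1]  (obs o_3=2)
t=4: δ = [3.072e-06, 1.920e-06, 9.216e-06]  ψ = [0, 2, 0]  (obs o_4=2)
t=5: δ = [2.765e-07, 9.216e-07, 1.843e-07]  ψ = [2, 2, 0]  (obs o_5=0)
t=6: δ = [7.373e-08, 3.686e-08, 3.686e-08]  ψ = [1, 1, 1]  (obs o_6=2)
backtrack: best end state = 0; path = [0, 2, 1, 0, 2, 1, 0]

path = [0, 2, 1, 0, 2, 1, 0]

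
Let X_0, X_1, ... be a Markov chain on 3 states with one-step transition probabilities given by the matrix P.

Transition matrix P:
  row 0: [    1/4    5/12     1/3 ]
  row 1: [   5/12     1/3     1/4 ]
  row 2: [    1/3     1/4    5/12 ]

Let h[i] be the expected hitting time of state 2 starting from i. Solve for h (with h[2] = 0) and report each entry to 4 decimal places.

First-step conditioning: h[2] = 0; for i ≠ 2, h[i] = 1 + Σ_k P[i][k]·h[k].
  h[0] = 1 + 1/4·h[0] + 5/12·h[1]
  h[1] = 1 + 5/12·h[0] + 1/3·h[1]
Solving the 2×2 linear system over states ≠ 2 gives exactly h = [156/47, 168/47, 0] (h[2] = 0 is the target).

h = [3.3191, 3.5745, 0.0000]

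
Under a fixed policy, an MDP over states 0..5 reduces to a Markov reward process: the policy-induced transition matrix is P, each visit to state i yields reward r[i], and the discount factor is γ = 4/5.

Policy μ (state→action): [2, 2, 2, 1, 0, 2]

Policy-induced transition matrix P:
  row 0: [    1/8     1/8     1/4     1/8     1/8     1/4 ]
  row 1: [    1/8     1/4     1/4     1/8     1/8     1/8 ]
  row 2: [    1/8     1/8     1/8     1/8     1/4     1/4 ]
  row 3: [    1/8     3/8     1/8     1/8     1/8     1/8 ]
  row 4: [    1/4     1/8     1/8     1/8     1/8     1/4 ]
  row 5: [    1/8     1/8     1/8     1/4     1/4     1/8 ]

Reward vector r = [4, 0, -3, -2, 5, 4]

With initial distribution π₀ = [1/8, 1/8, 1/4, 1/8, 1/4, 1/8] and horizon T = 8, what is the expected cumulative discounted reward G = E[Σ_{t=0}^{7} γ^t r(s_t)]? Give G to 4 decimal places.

G = 5.7364

t=0: π = [0.1250, 0.1250, 0.2500, 0.1250, 0.2500, 0.1250], E[r] = 1.2500, γ^t·E[r] = 1.250000, running G = 1.250000
t=1: π = [0.1563, 0.1719, 0.1563, 0.1406, 0.1719, 0.2031], E[r] = 1.5469, γ^t·E[r] = 1.237500, running G = 2.487500
t=2: π = [0.1465, 0.1816, 0.1660, 0.1504, 0.1699, 0.1855], E[r] = 1.3789, γ^t·E[r] = 0.882500, running G = 3.370000
t=3: π = [0.1462, 0.1853, 0.1660, 0.1482, 0.1689, 0.1853], E[r] = 1.3765, γ^t·E[r] = 0.704750, running G = 4.074750
t=4: π = [0.1461, 0.1852, 0.1664, 0.1482, 0.1689, 0.1852], E[r] = 1.3740, γ^t·E[r] = 0.562788, running G = 4.637538
t=5: π = [0.1461, 0.1852, 0.1664, 0.1481, 0.1689, 0.1852], E[r] = 1.3744, γ^t·E[r] = 0.450365, running G = 5.087903
t=6: π = [0.1461, 0.1852, 0.1664, 0.1481, 0.1690, 0.1852], E[r] = 1.3744, γ^t·E[r] = 0.360298, running G = 5.448201
t=7: π = [0.1461, 0.1852, 0.1664, 0.1481, 0.1689, 0.1852], E[r] = 1.3744, γ^t·E[r] = 0.288239, running G = 5.736440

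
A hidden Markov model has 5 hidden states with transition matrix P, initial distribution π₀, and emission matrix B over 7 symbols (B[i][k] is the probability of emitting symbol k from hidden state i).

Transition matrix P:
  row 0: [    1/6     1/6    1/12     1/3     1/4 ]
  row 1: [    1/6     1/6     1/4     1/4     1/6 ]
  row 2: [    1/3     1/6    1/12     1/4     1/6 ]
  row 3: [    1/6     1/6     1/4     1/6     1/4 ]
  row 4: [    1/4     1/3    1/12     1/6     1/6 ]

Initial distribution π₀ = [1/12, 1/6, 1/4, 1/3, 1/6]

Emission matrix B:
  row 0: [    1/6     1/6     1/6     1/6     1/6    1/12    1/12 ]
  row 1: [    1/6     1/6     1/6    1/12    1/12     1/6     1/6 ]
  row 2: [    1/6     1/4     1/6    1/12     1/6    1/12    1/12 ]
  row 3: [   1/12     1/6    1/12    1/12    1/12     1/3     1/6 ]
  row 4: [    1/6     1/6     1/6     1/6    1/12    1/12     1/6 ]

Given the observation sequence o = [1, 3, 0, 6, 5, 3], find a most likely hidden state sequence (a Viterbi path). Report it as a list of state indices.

t=0: δ = [1.389e-02, 2.778e-02, 6.250e-02, 5.556e-02, 2.778e-02]  (obs o_0=1)
t=1: δ = [3.472e-03, 8.681e-04, 1.157e-03, 1.302e-03, 2.315e-03]  ψ = [2, 2, 3, 2, 3]  (obs o_1=3)
t=2: δ = [9.645e-05, 1.286e-04, 5.425e-05, 9.645e-05, 1.447e-04]  ψ = [0, 4, 3, 0, 0]  (obs o_2=0)
t=3: δ = [3.014e-06, 8.038e-06, 2.679e-06, 5.358e-06, 4.019e-06]  ψ = [4, 4, 1, 0, 0]  (obs o_3=6)
t=4: δ = [1.116e-07, 2.233e-07, 1.674e-07, 6.698e-07, 1.116e-07]  ψ = [1, 1, 1, 1, 1]  (obs o_4=5)
t=5: δ = [1.861e-08, 9.303e-09, 1.395e-08, 9.303e-09, 2.791e-08]  ψ = [3, 3, 3, 3, 3]  (obs o_5=3)
backtrack: best end state = 4; path = [2, 0, 4, 1, 3, 4]

path = [2, 0, 4, 1, 3, 4]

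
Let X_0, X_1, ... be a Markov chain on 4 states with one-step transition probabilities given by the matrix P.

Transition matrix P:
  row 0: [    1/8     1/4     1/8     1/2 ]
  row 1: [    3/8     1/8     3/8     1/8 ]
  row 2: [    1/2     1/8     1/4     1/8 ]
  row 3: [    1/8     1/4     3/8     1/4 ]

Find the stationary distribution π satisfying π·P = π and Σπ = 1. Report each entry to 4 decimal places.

π = [0.2751, 0.1920, 0.2722, 0.2607]

Balance equations π_j = Σ_i π_i·P[i][j]:
  π_0 = 1/8·π_0 + 3/8·π_1 + 1/2·π_2 + 1/8·π_3
  π_1 = 1/4·π_0 + 1/8·π_1 + 1/8·π_2 + 1/4·π_3
  π_2 = 1/8·π_0 + 3/8·π_1 + 1/4·π_2 + 3/8·π_3
  normalize: π_0 + π_1 + π_2 + π_3 = 1
Solving the linear system gives exactly π = [96/349, 67/349, 95/349, 91/349].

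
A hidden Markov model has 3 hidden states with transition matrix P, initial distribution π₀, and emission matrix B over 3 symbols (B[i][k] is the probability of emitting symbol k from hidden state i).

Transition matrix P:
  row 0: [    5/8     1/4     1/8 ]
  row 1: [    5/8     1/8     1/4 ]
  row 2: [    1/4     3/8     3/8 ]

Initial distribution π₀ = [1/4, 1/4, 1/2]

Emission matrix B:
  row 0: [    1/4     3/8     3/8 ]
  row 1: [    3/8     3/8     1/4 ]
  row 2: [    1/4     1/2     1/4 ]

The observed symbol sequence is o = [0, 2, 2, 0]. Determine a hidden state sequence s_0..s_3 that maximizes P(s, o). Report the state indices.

path = [1, 0, 0, 0]

t=0: δ = [6.250e-02, 9.375e-02, 1.250e-01]  (obs o_0=0)
t=1: δ = [2.197e-02, 1.172e-02, 1.172e-02]  ψ = [1, 2, 2]  (obs o_1=2)
t=2: δ = [5.150e-03, 1.373e-03, 1.099e-03]  ψ = [0, 0, 2]  (obs o_2=2)
t=3: δ = [8.047e-04, 4.828e-04, 1.609e-04]  ψ = [0, 0, 0]  (obs o_3=0)
backtrack: best end state = 0; path = [1, 0, 0, 0]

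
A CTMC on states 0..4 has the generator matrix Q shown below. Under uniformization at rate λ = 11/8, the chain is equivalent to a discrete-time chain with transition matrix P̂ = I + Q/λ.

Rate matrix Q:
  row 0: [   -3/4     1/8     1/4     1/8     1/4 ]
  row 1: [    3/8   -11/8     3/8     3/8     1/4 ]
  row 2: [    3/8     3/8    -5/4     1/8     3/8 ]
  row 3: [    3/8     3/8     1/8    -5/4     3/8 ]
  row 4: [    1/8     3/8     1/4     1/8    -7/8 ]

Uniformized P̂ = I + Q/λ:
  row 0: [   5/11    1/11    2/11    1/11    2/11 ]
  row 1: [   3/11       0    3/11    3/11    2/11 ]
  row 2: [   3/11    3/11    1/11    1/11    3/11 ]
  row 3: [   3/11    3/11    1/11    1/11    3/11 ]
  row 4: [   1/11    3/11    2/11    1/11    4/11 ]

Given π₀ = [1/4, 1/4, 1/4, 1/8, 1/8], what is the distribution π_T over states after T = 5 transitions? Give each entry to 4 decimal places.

t=0: π = [0.2500, 0.2500, 0.2500, 0.1250, 0.1250]
t=1: π = [0.2955, 0.1591, 0.1705, 0.1364, 0.2386]
t=2: π = [0.2831, 0.1756, 0.1684, 0.1198, 0.2531]
t=3: π = [0.2782, 0.1734, 0.1716, 0.1228, 0.2540]
t=4: π = [0.2771, 0.1749, 0.1708, 0.1224, 0.2548]
t=5: π = [0.2768, 0.1747, 0.1711, 0.1227, 0.2548]

π = [0.2768, 0.1747, 0.1711, 0.1227, 0.2548]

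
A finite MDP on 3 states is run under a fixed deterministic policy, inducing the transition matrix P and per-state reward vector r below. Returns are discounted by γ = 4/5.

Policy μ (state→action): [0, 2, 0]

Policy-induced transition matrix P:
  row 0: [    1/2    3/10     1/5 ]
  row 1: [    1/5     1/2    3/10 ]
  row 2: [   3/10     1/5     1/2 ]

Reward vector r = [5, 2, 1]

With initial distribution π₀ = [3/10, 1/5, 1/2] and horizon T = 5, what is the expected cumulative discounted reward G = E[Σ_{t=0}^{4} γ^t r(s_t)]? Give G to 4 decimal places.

G = 8.6951

t=0: π = [0.3000, 0.2000, 0.5000], E[r] = 2.4000, γ^t·E[r] = 2.400000, running G = 2.400000
t=1: π = [0.3400, 0.2900, 0.3700], E[r] = 2.6500, γ^t·E[r] = 2.120000, running G = 4.520000
t=2: π = [0.3390, 0.3210, 0.3400], E[r] = 2.6770, γ^t·E[r] = 1.713280, running G = 6.233280
t=3: π = [0.3357, 0.3302, 0.3341], E[r] = 2.6730, γ^t·E[r] = 1.368576, running G = 7.601856
t=4: π = [0.3341, 0.3326, 0.3333], E[r] = 2.6691, γ^t·E[r] = 1.093267, running G = 8.695123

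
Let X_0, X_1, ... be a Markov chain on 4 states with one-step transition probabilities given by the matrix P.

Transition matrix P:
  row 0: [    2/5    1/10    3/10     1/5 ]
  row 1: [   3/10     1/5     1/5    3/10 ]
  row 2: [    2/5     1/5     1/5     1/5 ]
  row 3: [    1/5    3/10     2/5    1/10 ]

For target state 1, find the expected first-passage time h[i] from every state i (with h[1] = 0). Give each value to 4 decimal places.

h = [6.0500, 0.0000, 5.5000, 4.9000]

First-step conditioning: h[1] = 0; for i ≠ 1, h[i] = 1 + Σ_k P[i][k]·h[k].
  h[0] = 1 + 2/5·h[0] + 3/10·h[2] + 1/5·h[3]
  h[2] = 1 + 2/5·h[0] + 1/5·h[2] + 1/5·h[3]
  h[3] = 1 + 1/5·h[0] + 2/5·h[2] + 1/10·h[3]
Solving the 3×3 linear system over states ≠ 1 gives exactly h = [121/20, 0, 11/2, 49/10] (h[1] = 0 is the target).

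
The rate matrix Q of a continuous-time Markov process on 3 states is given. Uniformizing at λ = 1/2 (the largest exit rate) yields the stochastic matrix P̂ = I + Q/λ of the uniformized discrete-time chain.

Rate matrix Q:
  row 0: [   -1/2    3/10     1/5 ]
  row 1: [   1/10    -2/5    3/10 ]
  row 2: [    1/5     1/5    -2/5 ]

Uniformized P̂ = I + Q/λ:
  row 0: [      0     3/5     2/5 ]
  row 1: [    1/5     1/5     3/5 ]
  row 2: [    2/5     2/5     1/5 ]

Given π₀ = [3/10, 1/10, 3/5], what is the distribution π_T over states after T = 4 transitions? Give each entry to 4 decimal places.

t=0: π = [0.3000, 0.1000, 0.6000]
t=1: π = [0.2600, 0.4400, 0.3000]
t=2: π = [0.2080, 0.3640, 0.4280]
t=3: π = [0.2440, 0.3688, 0.3872]
t=4: π = [0.2286, 0.3750, 0.3963]

π = [0.2286, 0.3750, 0.3963]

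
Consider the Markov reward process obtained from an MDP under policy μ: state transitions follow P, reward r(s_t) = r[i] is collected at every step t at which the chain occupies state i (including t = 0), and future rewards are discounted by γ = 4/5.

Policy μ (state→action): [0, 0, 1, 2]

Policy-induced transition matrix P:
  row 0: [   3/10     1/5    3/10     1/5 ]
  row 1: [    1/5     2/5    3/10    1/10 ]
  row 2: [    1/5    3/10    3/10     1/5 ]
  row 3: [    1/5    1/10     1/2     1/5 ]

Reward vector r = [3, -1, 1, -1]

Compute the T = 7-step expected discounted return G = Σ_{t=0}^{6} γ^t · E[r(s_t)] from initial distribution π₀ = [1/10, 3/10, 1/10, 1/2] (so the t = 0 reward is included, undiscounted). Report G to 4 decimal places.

t=0: π = [0.1000, 0.3000, 0.1000, 0.5000], E[r] = -0.4000, γ^t·E[r] = -0.400000, running G = -0.400000
t=1: π = [0.2100, 0.2200, 0.4000, 0.1700], E[r] = 0.6400, γ^t·E[r] = 0.512000, running G = 0.112000
t=2: π = [0.2210, 0.2670, 0.3340, 0.1780], E[r] = 0.5520, γ^t·E[r] = 0.353280, running G = 0.465280
t=3: π = [0.2221, 0.2690, 0.3356, 0.1733], E[r] = 0.5596, γ^t·E[r] = 0.286515, running G = 0.751795
t=4: π = [0.2222, 0.2700, 0.3347, 0.1731], E[r] = 0.5582, γ^t·E[r] = 0.228622, running G = 0.980418
t=5: π = [0.2222, 0.2702, 0.3346, 0.1730], E[r] = 0.5581, γ^t·E[r] = 0.182886, running G = 1.163304
t=6: π = [0.2222, 0.2702, 0.3346, 0.1730], E[r] = 0.5581, γ^t·E[r] = 0.146299, running G = 1.309603

G = 1.3096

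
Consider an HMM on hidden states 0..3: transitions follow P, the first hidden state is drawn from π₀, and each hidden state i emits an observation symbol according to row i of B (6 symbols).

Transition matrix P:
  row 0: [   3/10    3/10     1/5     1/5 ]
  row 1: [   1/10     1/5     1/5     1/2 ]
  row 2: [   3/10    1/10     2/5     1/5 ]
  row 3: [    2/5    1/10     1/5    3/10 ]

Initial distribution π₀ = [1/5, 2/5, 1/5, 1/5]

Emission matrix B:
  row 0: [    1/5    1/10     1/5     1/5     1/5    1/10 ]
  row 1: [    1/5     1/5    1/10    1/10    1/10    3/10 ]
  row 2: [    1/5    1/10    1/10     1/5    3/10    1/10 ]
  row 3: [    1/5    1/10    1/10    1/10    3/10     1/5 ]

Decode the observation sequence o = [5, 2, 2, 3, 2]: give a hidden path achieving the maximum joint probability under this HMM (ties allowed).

t=0: δ = [2.000e-02, 1.200e-01, 2.000e-02, 4.000e-02]  (obs o_0=5)
t=1: δ = [3.200e-03, 2.400e-03, 2.400e-03, 6.000e-03]  ψ = [3, 1, 1, 1]  (obs o_1=2)
t=2: δ = [4.800e-04, 9.600e-05, 1.200e-04, 1.800e-04]  ψ = [3, 0, 3, 3]  (obs o_2=2)
t=3: δ = [2.880e-05, 1.440e-05, 1.920e-05, 9.600e-06]  ψ = [0, 0, 0, 0]  (obs o_3=3)
t=4: δ = [1.728e-06, 8.640e-07, 7.680e-07, 7.200e-07]  ψ = [0, 0, 2, 1]  (obs o_4=2)
backtrack: best end state = 0; path = [1, 3, 0, 0, 0]

path = [1, 3, 0, 0, 0]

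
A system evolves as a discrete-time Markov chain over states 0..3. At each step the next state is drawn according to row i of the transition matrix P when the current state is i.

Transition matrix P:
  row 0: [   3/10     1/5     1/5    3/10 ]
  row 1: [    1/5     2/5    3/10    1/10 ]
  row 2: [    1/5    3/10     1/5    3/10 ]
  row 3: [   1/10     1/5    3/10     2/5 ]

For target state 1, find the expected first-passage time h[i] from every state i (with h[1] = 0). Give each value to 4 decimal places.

First-step conditioning: h[1] = 0; for i ≠ 1, h[i] = 1 + Σ_k P[i][k]·h[k].
  h[0] = 1 + 3/10·h[0] + 1/5·h[2] + 3/10·h[3]
  h[2] = 1 + 1/5·h[0] + 1/5·h[2] + 3/10·h[3]
  h[3] = 1 + 1/10·h[0] + 3/10·h[2] + 2/5·h[3]
Solving the 3×3 linear system over states ≠ 1 gives exactly h = [300/67, 0, 270/67, 890/201] (h[1] = 0 is the target).

h = [4.4776, 0.0000, 4.0299, 4.4279]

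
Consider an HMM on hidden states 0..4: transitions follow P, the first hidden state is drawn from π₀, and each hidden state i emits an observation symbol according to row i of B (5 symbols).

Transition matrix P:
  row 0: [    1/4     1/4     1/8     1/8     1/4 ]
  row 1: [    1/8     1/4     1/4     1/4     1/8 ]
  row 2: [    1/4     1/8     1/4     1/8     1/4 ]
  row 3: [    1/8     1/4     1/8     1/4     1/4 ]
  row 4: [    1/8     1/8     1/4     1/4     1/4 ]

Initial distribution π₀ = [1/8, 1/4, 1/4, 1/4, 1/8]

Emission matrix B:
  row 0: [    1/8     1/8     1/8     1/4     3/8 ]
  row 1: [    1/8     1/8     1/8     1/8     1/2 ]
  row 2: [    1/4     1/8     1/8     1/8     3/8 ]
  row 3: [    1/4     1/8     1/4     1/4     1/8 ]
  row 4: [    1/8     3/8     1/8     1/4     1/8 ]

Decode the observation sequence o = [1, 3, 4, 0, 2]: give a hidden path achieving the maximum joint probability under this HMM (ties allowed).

path = [4, 3, 1, 3, 3]

t=0: δ = [1.562e-02, 3.125e-02, 3.125e-02, 3.125e-02, 4.688e-02]  (obs o_0=1)
t=1: δ = [1.953e-03, 9.766e-04, 1.465e-03, 2.930e-03, 2.930e-03]  ψ = [2, 1, 4, 4, 4]  (obs o_1=3)
t=2: δ = [1.831e-04, 3.662e-04, 2.747e-04, 9.155e-05, 9.155e-05]  ψ = [0, 3, 4, 3, 3]  (obs o_2=4)
t=3: δ = [8.583e-06, 1.144e-05, 2.289e-05, 2.289e-05, 8.583e-06]  ψ = [2, 1, 1, 1, 2]  (obs o_3=0)
t=4: δ = [7.153e-07, 7.153e-07, 7.153e-07, 1.431e-06, 7.153e-07]  ψ = [2, 3, 2, 3, 2]  (obs o_4=2)
backtrack: best end state = 3; path = [4, 3, 1, 3, 3]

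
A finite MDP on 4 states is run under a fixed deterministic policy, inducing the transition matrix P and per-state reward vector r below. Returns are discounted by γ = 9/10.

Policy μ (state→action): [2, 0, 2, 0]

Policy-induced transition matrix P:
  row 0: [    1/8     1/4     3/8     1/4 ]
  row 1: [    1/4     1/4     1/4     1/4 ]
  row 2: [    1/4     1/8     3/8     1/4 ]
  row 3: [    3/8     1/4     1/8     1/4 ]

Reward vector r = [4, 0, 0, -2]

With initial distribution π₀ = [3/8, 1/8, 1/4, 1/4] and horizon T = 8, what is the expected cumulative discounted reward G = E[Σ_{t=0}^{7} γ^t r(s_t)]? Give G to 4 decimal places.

G = 3.2971

t=0: π = [0.3750, 0.1250, 0.2500, 0.2500], E[r] = 1.0000, γ^t·E[r] = 1.000000, running G = 1.000000
t=1: π = [0.2344, 0.2188, 0.2969, 0.2500], E[r] = 0.4375, γ^t·E[r] = 0.393750, running G = 1.393750
t=2: π = [0.2520, 0.2129, 0.2852, 0.2500], E[r] = 0.5078, γ^t·E[r] = 0.411328, running G = 1.805078
t=3: π = [0.2498, 0.2144, 0.2859, 0.2500], E[r] = 0.4990, γ^t·E[r] = 0.363788, running G = 2.168866
t=4: π = [0.2500, 0.2143, 0.2857, 0.2500], E[r] = 0.5001, γ^t·E[r] = 0.328130, running G = 2.496996
t=5: π = [0.2500, 0.2143, 0.2857, 0.2500], E[r] = 0.5000, γ^t·E[r] = 0.295236, running G = 2.792232
t=6: π = [0.2500, 0.2143, 0.2857, 0.2500], E[r] = 0.5000, γ^t·E[r] = 0.265722, running G = 3.057954
t=7: π = [0.2500, 0.2143, 0.2857, 0.2500], E[r] = 0.5000, γ^t·E[r] = 0.239148, running G = 3.297102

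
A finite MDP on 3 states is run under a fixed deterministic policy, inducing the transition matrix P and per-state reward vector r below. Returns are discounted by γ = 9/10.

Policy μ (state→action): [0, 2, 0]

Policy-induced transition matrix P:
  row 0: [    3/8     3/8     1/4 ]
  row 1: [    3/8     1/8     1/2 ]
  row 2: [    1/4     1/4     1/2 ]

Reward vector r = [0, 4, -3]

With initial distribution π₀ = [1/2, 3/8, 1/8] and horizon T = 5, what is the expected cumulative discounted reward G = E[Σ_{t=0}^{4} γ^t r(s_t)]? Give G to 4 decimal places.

t=0: π = [0.5000, 0.3750, 0.1250], E[r] = 1.1250, γ^t·E[r] = 1.125000, running G = 1.125000
t=1: π = [0.3594, 0.2656, 0.3750], E[r] = -0.0625, γ^t·E[r] = -0.056250, running G = 1.068750
t=2: π = [0.3281, 0.2617, 0.4102], E[r] = -0.1836, γ^t·E[r] = -0.148711, running G = 0.920039
t=3: π = [0.3237, 0.2583, 0.4180], E[r] = -0.2207, γ^t·E[r] = -0.160893, running G = 0.759146
t=4: π = [0.3228, 0.2582, 0.4191], E[r] = -0.2245, γ^t·E[r] = -0.147286, running G = 0.611860

G = 0.6119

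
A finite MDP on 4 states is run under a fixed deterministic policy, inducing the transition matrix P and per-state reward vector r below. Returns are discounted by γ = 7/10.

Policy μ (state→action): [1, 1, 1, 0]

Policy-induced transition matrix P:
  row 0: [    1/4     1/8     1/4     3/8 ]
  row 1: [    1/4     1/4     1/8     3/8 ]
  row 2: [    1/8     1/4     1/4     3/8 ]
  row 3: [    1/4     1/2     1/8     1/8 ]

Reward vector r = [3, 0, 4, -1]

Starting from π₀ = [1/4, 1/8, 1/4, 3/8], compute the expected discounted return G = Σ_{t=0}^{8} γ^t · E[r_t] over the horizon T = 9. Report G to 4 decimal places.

t=0: π = [0.2500, 0.1250, 0.2500, 0.3750], E[r] = 1.3750, γ^t·E[r] = 1.375000, running G = 1.375000
t=1: π = [0.2188, 0.3125, 0.1875, 0.2813], E[r] = 1.1250, γ^t·E[r] = 0.787500, running G = 2.162500
t=2: π = [0.2266, 0.2930, 0.1758, 0.3047], E[r] = 1.0781, γ^t·E[r] = 0.528281, running G = 2.690781
t=3: π = [0.2280, 0.2979, 0.1753, 0.2988], E[r] = 1.0864, γ^t·E[r] = 0.372644, running G = 3.063425
t=4: π = [0.2281, 0.2962, 0.1754, 0.3003], E[r] = 1.0856, γ^t·E[r] = 0.260660, running G = 3.324086
t=5: π = [0.2281, 0.2966, 0.1754, 0.2999], E[r] = 1.0860, γ^t·E[r] = 0.182531, running G = 3.506617
t=6: π = [0.2281, 0.2965, 0.1754, 0.3000], E[r] = 1.0859, γ^t·E[r] = 0.127761, running G = 3.634378
t=7: π = [0.2281, 0.2965, 0.1754, 0.3000], E[r] = 1.0860, γ^t·E[r] = 0.089434, running G = 3.723812
t=8: π = [0.2281, 0.2965, 0.1754, 0.3000], E[r] = 1.0860, γ^t·E[r] = 0.062604, running G = 3.786416

G = 3.7864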